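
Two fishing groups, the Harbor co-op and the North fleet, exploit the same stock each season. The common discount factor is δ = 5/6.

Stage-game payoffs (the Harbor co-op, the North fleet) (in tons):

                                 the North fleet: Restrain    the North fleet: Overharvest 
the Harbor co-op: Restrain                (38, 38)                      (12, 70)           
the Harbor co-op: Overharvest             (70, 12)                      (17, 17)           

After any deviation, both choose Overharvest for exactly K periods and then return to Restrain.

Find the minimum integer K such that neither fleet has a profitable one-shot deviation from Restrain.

IC: δ(1−δ^K)/(1−δ) ≥ (70−38)/(38−17) = 32/21.
With δ = 5/6: need 1 − δ^K ≥ 32/21·(1−5/6)/(5/6), i.e. δ^K ≤ 0.6952.
Since (5/6)^1 = 0.8333 and (5/6)^2 = 0.6944, the smallest such K is 2.

2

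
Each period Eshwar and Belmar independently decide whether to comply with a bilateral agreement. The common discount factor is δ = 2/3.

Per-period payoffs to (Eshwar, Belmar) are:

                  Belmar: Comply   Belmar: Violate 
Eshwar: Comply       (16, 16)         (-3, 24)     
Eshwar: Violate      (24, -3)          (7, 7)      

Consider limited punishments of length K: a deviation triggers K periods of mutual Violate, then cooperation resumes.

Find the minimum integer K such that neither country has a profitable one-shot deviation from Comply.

2

No profitable deviation requires (16−7)(δ+…+δ^K) ≥ 24−16, i.e. δ+…+δ^K ≥ 8/9 ≈ 0.8889.
With δ = 2/3, the partial sums are K=1: 0.6667, K=2: 1.1111.
K = 2 is the first length at which the sum reaches 0.8889.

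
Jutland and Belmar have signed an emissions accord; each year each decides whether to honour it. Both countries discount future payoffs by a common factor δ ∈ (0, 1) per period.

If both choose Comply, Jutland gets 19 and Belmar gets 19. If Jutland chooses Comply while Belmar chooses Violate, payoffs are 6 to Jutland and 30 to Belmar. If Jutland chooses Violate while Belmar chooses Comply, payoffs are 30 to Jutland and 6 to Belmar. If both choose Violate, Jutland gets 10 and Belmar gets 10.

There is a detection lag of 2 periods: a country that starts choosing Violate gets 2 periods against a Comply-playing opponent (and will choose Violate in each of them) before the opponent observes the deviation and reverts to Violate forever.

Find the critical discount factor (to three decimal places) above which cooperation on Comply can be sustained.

The best deviation is to choose Violate for all 2 undetected periods, earning 30 each, then 10 forever once detected.
Deviation value: 30(1−δ^2)/(1−δ) + 10δ^2/(1−δ); cooperation value: 19/(1−δ).
IC: 19 ≥ 30(1−δ^2) + 10δ^2 = 30 − 20δ^2.
So δ^2 ≥ 11/20, giving δ ≥ (11/20)^(1/2) ≈ 0.742.

0.742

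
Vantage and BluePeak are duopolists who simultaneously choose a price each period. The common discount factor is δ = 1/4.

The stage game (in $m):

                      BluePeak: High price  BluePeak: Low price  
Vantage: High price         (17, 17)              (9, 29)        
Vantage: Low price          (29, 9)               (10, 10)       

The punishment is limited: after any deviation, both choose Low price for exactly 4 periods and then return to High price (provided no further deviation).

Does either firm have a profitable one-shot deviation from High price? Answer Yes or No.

Yes

Comparing payoff streams over the 5 periods until play realigns: cooperate → 17(1+δ+…+δ^4); deviate → 29 + 10(δ+…+δ^4).
Cooperation is sustained iff (17−10)(δ+…+δ^4) ≥ 29−17.
δ+…+δ^4 = 1/4·(1−(1/4)^4)/(1−1/4) = 0.3320, and (29−17)/(17−10) = 1.7143.
0.3320 < 1.7143, so cooperation is not sustainable.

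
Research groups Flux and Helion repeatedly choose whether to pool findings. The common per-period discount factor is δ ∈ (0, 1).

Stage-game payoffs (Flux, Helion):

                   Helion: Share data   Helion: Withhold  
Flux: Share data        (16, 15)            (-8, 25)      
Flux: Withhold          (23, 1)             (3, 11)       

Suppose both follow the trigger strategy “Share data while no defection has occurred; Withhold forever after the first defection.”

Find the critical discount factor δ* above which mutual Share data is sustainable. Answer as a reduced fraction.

Flux's threshold: (23−16)/(23−3) = 7/20.
Helion's threshold: (25−15)/(25−11) = 5/7.
7/20 < 5/7, so Helion binds and δ* = 5/7.

5/7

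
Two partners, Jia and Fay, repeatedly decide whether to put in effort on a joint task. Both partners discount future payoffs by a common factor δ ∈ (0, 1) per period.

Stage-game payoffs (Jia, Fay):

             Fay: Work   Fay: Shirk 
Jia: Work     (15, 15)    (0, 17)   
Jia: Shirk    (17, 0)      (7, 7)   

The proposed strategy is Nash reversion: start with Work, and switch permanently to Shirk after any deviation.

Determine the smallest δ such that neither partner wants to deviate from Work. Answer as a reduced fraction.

Cooperation forever yields 15 each period: 15/(1−δ).
Deviating yields 17 once, then 7 forever: 17 + 7δ/(1−δ).
No profitable deviation requires 15/(1−δ) ≥ 17 + 7δ/(1−δ).
Multiplying by (1−δ): 15 ≥ 17(1−δ) + 7δ = 17 − 10δ.
So 10δ ≥ 2, i.e. δ ≥ 2/10 = 1/5.

1/5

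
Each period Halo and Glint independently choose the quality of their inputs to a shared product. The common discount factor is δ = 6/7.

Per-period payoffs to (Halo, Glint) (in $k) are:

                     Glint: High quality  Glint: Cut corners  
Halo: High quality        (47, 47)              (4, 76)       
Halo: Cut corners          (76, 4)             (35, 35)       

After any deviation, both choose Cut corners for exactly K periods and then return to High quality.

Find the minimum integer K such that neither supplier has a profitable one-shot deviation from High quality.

4

IC: δ(1−δ^K)/(1−δ) ≥ (76−47)/(47−35) = 29/12.
With δ = 6/7: need 1 − δ^K ≥ 29/12·(1−6/7)/(6/7), i.e. δ^K ≤ 0.5972.
Since (6/7)^3 = 0.6297 and (6/7)^4 = 0.5398, the smallest such K is 4.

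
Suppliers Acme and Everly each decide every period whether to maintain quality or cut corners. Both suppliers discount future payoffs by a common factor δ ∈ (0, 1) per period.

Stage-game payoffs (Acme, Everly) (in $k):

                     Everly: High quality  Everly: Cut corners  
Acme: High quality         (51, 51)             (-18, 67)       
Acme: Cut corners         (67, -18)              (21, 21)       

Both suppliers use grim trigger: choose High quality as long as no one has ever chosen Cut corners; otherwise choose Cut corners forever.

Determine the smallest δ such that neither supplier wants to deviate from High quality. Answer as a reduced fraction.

8/23

Cooperation forever yields 51 each period: 51/(1−δ).
Deviating yields 67 once, then 21 forever: 67 + 21δ/(1−δ).
No profitable deviation requires 51/(1−δ) ≥ 67 + 21δ/(1−δ).
Multiplying by (1−δ): 51 ≥ 67(1−δ) + 21δ = 67 − 46δ.
So 46δ ≥ 16, i.e. δ ≥ 16/46 = 8/23.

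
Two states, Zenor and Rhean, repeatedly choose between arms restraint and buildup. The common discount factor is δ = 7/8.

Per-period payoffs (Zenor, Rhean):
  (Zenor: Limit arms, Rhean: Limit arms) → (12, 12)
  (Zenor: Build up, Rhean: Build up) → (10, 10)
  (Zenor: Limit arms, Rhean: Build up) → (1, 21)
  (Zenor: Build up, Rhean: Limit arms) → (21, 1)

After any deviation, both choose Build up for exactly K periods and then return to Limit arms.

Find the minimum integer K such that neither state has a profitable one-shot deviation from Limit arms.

8

Need Σ_{k=1}^{K} δ^k ≥ (21−12)/(12−10) = 4.5000 at δ = 7/8.
At K = 7 the sum is 4.2511 < 4.5000; at K = 8 it is 4.5947 ≥ 4.5000.
So the minimum punishment length is K = 8.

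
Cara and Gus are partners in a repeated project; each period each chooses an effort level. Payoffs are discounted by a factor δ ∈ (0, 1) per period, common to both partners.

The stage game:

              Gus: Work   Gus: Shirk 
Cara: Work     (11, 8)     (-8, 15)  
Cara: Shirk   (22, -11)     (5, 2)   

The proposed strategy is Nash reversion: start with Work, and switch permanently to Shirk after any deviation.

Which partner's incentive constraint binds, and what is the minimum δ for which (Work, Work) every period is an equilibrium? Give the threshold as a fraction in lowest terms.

Cara: cooperation gives 11 each period; deviation gives 22 once then 5 forever.
  11/(1−δ) ≥ 22 + 5δ/(1−δ) ⇒ δ ≥ 11/17.
Gus: cooperation gives 8 each period; deviation gives 15 once then 2 forever.
  δ ≥ 7/13.
Both must hold, so the binding constraint is Cara's: δ ≥ 11/17.

Cara; δ ≥ 11/17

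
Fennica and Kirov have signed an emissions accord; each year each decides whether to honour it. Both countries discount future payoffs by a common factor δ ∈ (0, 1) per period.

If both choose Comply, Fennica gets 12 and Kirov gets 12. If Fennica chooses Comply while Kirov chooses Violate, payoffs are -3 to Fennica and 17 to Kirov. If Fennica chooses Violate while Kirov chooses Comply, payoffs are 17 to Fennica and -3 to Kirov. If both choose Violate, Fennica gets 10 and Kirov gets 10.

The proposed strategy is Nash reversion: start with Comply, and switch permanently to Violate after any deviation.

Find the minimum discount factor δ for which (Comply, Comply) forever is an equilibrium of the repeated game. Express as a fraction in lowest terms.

5/7

Under grim trigger the critical discount factor is (T−C)/(T−P) with T = 17, C = 12, P = 10.
δ* = (17−12)/(17−10) = 5/7.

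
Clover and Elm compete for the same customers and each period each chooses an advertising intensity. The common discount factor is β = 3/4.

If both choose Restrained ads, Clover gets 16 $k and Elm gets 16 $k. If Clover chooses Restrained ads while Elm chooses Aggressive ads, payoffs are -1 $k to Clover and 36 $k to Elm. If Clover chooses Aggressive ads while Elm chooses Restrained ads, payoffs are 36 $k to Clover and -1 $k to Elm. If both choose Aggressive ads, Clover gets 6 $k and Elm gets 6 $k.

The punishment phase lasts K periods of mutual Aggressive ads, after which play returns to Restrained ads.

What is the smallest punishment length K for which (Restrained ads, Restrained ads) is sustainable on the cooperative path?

4

IC: β(1−β^K)/(1−β) ≥ (36−16)/(16−6) = 2.
With β = 3/4: need 1 − β^K ≥ 2·(1−3/4)/(3/4), i.e. β^K ≤ 0.3333.
Since (3/4)^3 = 0.4219 and (3/4)^4 = 0.3164, the smallest such K is 4.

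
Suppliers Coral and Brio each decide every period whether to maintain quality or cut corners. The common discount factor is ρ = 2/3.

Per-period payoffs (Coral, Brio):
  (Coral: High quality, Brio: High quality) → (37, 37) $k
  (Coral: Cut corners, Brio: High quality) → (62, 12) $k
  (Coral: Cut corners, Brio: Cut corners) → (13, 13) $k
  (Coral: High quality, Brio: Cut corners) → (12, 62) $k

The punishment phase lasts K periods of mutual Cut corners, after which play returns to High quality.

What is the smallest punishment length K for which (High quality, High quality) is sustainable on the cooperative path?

2

Need Σ_{k=1}^{K} ρ^k ≥ (62−37)/(37−13) = 1.0417 at ρ = 2/3.
At K = 1 the sum is 0.6667 < 1.0417; at K = 2 it is 1.1111 ≥ 1.0417.
So the minimum punishment length is K = 2.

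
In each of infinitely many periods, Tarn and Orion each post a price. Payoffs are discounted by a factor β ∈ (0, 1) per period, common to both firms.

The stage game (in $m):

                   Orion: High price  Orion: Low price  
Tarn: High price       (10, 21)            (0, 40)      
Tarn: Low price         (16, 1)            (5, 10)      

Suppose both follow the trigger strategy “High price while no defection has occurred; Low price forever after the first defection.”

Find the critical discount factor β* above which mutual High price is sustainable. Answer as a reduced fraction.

Tarn: cooperation gives 10 each period; deviation gives 16 once then 5 forever.
  10/(1−β) ≥ 16 + 5β/(1−β) ⇒ β ≥ 6/11.
Orion: cooperation gives 21 each period; deviation gives 40 once then 10 forever.
  β ≥ 19/30.
Both must hold, so the binding constraint is Orion's: β ≥ 19/30.

19/30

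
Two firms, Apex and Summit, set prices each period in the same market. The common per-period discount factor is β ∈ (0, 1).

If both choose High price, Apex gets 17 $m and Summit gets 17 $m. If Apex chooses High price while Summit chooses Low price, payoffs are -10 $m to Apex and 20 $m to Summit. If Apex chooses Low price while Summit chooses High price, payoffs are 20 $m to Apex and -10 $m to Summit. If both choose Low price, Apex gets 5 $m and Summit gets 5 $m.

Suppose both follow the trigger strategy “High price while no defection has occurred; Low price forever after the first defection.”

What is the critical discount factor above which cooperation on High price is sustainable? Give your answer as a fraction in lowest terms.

One-period gain from deviating is 20 − 17 = 3. The loss is 17 − 5 = 12 in every subsequent period, with present value 12·β/(1−β).
Deviation is unprofitable when 12·β/(1−β) ≥ 3, i.e. β/(1−β) ≥ 1/4.
Equivalently β ≥ 3/(3+12) = 1/5.

1/5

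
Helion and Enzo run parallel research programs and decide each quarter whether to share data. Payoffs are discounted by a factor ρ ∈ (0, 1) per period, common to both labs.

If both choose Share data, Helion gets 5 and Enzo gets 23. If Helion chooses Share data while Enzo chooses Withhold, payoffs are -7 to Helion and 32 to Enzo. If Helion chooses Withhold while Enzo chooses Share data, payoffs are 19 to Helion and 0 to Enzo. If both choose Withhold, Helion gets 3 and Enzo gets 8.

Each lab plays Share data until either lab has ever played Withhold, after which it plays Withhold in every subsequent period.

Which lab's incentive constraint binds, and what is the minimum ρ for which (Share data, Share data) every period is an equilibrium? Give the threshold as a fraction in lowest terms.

Helion's threshold: (19−5)/(19−3) = 7/8.
Enzo's threshold: (32−23)/(32−8) = 3/8.
7/8 > 3/8, so Helion binds and ρ* = 7/8.

Helion; ρ ≥ 7/8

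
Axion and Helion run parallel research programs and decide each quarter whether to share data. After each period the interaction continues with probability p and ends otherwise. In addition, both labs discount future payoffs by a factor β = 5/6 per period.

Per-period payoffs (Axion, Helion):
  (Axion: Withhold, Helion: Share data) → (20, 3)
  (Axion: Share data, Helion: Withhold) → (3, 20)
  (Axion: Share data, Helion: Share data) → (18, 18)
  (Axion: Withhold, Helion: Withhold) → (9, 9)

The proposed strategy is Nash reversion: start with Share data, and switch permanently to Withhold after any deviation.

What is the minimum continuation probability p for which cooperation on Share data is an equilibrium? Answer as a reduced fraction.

12/55

Expected continuation weight on next period's payoff is β·p = 5/6·p, which plays the role of the discount factor.
Cooperation requires 5/6·p ≥ (20−18)/(20−9) = 2/11, hence p ≥ 12/55.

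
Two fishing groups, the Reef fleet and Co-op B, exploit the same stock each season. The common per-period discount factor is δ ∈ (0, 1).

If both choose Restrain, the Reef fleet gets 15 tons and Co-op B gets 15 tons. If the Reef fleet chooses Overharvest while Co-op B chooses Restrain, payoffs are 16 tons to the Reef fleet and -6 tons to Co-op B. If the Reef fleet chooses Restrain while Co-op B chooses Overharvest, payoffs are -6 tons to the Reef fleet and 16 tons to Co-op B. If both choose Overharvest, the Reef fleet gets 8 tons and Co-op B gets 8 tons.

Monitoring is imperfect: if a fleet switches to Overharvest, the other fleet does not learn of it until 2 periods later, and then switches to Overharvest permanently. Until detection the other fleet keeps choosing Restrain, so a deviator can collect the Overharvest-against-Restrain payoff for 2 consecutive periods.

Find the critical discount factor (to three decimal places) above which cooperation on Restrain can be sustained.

Deviating for the 2 undetected periods gains 16−15 = 1 per period over cooperation, then loses 15−8 = 7 per period forever once punishment starts.
Gain: 1(1 + δ + … + δ^1); loss: 7·δ^2/(1−δ).
No profitable deviation ⇔ 1(1−δ^2) ≤ 7·δ^2, i.e. δ^2 ≥ 1/(1+7) = 1/8.
Hence δ ≥ (1/8)^(1/2) ≈ 0.354.

0.354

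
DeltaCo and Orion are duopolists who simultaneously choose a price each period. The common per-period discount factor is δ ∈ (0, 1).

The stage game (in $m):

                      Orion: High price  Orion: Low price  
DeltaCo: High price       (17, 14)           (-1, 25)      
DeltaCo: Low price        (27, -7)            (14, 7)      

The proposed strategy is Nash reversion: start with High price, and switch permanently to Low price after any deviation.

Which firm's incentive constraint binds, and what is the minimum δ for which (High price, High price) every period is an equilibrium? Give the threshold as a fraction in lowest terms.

For DeltaCo: deviation gain 27−17 = 10, per-period punishment loss 17−14 = 3. IC gives δ ≥ 10/13.
For Orion: gain 11, loss 7 per period, so δ ≥ 11/18.
The tighter constraint is DeltaCo's, so cooperation needs δ ≥ 10/13.

DeltaCo; δ ≥ 10/13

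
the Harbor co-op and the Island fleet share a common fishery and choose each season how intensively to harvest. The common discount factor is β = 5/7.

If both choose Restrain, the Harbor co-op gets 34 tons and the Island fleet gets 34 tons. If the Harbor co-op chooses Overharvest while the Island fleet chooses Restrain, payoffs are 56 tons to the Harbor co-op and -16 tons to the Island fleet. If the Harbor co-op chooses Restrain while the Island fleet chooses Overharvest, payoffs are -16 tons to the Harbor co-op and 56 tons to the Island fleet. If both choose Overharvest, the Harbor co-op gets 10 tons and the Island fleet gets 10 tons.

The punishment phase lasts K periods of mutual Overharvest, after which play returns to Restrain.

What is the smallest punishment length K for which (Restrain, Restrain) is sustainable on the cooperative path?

2

No profitable deviation requires (34−10)(β+…+β^K) ≥ 56−34, i.e. β+…+β^K ≥ 11/12 ≈ 0.9167.
With β = 5/7, the partial sums are K=1: 0.7143, K=2: 1.2245.
K = 2 is the first length at which the sum reaches 0.9167.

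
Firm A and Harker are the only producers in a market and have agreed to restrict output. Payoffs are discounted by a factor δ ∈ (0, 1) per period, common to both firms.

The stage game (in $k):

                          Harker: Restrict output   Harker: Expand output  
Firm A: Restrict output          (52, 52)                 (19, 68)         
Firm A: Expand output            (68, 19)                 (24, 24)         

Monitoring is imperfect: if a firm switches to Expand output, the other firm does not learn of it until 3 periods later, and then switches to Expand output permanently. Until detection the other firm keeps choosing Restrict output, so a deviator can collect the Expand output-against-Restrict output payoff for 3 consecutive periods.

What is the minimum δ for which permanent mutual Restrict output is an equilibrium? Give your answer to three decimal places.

Deviating for the 3 undetected periods gains 68−52 = 16 per period over cooperation, then loses 52−24 = 28 per period forever once punishment starts.
Gain: 16(1 + δ + … + δ^2); loss: 28·δ^3/(1−δ).
No profitable deviation ⇔ 16(1−δ^3) ≤ 28·δ^3, i.e. δ^3 ≥ 16/(16+28) = 4/11.
Hence δ ≥ (4/11)^(1/3) ≈ 0.714.

0.714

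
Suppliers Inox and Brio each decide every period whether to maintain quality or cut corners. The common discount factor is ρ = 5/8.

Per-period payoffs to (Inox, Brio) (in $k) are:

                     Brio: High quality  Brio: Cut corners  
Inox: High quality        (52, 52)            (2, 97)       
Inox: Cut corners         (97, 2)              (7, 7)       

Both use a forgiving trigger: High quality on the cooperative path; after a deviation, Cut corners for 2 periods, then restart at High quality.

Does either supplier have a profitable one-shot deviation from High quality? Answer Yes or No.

No

A one-shot deviation gives 97 now, then 7 for 2 periods, then back to 52.
Gain from deviating: (97−52) today; loss: (52−7) in each of the next 2 periods.
No-deviation condition: (52−7)(ρ+…+ρ^2) ≥ 97−52, i.e. ρ+…+ρ^2 ≥ 1.
At ρ = 5/8: ρ+…+ρ^2 = 1.0156 ≥ 1.0000.
So cooperation is sustainable.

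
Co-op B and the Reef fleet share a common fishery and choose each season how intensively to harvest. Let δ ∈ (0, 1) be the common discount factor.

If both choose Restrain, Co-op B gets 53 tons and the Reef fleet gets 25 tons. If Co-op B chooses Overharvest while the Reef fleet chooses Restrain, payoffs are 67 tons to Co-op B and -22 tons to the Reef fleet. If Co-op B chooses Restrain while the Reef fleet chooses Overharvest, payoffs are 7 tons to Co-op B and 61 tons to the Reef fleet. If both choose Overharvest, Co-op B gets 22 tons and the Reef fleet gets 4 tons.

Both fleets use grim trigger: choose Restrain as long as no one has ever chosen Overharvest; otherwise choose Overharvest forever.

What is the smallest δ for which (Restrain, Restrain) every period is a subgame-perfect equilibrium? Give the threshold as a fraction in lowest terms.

Co-op B: cooperation gives 53 each period; deviation gives 67 once then 22 forever.
  53/(1−δ) ≥ 67 + 22δ/(1−δ) ⇒ δ ≥ 14/45.
the Reef fleet: cooperation gives 25 each period; deviation gives 61 once then 4 forever.
  δ ≥ 36/57 = 12/19.
Both must hold, so the binding constraint is the Reef fleet's: δ ≥ 12/19.

12/19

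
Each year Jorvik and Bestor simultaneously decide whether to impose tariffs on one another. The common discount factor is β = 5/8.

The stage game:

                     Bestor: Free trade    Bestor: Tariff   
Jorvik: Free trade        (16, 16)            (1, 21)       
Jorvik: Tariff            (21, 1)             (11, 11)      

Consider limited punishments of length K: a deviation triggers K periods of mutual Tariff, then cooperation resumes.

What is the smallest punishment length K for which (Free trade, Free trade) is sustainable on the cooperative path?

2

IC: β(1−β^K)/(1−β) ≥ (21−16)/(16−11) = 1.
With β = 5/8: need 1 − β^K ≥ 1·(1−5/8)/(5/8), i.e. β^K ≤ 0.4000.
Since (5/8)^1 = 0.6250 and (5/8)^2 = 0.3906, the smallest such K is 2.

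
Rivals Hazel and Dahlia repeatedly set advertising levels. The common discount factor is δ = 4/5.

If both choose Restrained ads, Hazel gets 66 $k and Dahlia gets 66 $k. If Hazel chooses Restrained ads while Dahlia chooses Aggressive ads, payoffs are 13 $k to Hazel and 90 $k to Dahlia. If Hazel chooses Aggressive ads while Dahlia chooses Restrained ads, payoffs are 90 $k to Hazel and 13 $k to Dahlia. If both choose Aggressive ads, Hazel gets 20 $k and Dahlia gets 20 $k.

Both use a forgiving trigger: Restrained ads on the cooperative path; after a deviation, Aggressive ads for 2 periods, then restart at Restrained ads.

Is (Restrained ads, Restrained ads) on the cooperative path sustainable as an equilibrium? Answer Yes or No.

Yes

IC: δ+…+δ^2 ≥ (90−66)/(66−20) = 12/23.
At δ = 4/5: partial sum = 1.4400 ≥ 0.5217. Cooperation sustainable.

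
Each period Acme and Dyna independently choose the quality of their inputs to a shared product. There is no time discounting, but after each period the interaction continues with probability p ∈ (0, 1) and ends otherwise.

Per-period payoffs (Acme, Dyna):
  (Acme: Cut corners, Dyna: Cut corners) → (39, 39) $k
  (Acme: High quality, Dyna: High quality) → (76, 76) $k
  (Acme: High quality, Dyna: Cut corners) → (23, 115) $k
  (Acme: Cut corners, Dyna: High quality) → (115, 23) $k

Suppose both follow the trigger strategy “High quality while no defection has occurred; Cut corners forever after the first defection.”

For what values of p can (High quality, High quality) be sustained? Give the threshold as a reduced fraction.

Expected cooperation value is 76 + p·76 + p²·76 + … = 76/(1−p); deviation gives 115 + p·39/(1−p).
76 ≥ 115(1−p) + 39p ⇒ 76p ≥ 39 ⇒ p ≥ 39/76.

39/76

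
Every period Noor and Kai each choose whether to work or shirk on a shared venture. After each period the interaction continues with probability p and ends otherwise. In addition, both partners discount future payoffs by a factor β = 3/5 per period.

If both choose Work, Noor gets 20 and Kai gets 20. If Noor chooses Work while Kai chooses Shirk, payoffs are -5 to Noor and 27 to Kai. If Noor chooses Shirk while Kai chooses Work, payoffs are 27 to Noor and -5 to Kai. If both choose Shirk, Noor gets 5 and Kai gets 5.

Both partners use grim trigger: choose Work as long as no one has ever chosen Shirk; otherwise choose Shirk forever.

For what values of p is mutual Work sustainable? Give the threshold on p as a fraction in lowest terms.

35/66

With continuation probability p and discount β, the effective per-period discount factor is βp.
Grim-trigger IC: βp ≥ (27−20)/(27−5) = 7/22.
So p ≥ (7/22)/(3/5) = 35/66.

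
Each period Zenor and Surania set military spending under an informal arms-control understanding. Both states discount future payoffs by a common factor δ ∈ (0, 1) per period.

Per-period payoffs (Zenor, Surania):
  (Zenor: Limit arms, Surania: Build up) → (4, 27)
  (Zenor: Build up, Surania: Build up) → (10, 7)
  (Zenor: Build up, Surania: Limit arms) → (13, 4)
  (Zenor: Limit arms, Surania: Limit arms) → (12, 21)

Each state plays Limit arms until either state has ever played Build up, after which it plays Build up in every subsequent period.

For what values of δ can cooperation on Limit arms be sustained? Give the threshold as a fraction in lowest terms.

1/3

For Zenor: deviation gain 13−12 = 1, per-period punishment loss 12−10 = 2. IC gives δ ≥ 1/3.
For Surania: gain 6, loss 14 per period, so δ ≥ 6/20 = 3/10.
The tighter constraint is Zenor's, so cooperation needs δ ≥ 1/3.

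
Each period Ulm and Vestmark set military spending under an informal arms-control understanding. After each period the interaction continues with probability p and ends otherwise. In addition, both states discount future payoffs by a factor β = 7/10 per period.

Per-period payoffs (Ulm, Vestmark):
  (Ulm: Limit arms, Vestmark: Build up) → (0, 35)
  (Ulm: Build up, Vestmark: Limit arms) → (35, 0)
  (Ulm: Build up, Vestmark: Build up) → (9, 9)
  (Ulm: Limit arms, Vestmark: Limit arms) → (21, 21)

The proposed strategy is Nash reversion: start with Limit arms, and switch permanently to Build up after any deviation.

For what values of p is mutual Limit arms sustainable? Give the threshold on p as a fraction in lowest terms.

10/13

Expected continuation weight on next period's payoff is β·p = 7/10·p, which plays the role of the discount factor.
Cooperation requires 7/10·p ≥ (35−21)/(35−9) = 7/13, hence p ≥ 10/13.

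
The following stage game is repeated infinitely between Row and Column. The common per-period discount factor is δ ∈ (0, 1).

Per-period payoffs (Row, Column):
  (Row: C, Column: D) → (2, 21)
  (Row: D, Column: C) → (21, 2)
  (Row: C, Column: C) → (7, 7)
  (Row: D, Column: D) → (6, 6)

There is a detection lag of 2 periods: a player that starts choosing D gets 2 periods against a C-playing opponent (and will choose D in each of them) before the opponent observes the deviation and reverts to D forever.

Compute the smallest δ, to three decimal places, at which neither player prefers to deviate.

0.966

Deviating for the 2 undetected periods gains 21−7 = 14 per period over cooperation, then loses 7−6 = 1 per period forever once punishment starts.
Gain: 14(1 + δ + … + δ^1); loss: 1·δ^2/(1−δ).
No profitable deviation ⇔ 14(1−δ^2) ≤ 1·δ^2, i.e. δ^2 ≥ 14/(14+1) = 14/15.
Hence δ ≥ (14/15)^(1/2) ≈ 0.966.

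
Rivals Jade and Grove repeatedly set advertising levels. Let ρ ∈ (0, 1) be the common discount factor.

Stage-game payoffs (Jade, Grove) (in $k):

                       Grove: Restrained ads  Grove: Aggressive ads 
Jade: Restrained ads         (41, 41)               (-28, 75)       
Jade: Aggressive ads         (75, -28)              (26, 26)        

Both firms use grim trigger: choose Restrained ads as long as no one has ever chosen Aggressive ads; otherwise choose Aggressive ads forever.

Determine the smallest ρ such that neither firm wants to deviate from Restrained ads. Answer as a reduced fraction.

34/49

Under grim trigger the critical discount factor is (T−C)/(T−P) with T = 75, C = 41, P = 26.
ρ* = (75−41)/(75−26) = 34/49.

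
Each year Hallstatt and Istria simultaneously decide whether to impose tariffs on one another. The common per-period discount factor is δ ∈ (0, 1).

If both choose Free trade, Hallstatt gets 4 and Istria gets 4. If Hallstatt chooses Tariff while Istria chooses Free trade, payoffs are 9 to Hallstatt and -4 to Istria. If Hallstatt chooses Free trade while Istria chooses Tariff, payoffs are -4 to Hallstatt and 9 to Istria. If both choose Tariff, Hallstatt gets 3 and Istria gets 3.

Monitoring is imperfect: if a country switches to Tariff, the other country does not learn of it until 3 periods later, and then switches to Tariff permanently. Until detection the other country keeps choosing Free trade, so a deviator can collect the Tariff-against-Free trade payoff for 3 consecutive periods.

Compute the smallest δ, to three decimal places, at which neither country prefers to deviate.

Deviating for the 3 undetected periods gains 9−4 = 5 per period over cooperation, then loses 4−3 = 1 per period forever once punishment starts.
Gain: 5(1 + δ + … + δ^2); loss: 1·δ^3/(1−δ).
No profitable deviation ⇔ 5(1−δ^3) ≤ 1·δ^3, i.e. δ^3 ≥ 5/(5+1) = 5/6.
Hence δ ≥ (5/6)^(1/3) ≈ 0.941.

0.941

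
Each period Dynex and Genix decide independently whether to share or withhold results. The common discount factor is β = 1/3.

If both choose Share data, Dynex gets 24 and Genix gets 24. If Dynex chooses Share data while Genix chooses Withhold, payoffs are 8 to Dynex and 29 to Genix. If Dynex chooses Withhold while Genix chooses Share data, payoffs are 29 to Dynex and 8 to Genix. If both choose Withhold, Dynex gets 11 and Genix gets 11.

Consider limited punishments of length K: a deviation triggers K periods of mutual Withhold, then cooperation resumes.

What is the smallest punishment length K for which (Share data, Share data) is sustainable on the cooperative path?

No profitable deviation requires (24−11)(β+…+β^K) ≥ 29−24, i.e. β+…+β^K ≥ 5/13 ≈ 0.3846.
With β = 1/3, the partial sums are K=1: 0.3333, K=2: 0.4444.
K = 2 is the first length at which the sum reaches 0.3846.

2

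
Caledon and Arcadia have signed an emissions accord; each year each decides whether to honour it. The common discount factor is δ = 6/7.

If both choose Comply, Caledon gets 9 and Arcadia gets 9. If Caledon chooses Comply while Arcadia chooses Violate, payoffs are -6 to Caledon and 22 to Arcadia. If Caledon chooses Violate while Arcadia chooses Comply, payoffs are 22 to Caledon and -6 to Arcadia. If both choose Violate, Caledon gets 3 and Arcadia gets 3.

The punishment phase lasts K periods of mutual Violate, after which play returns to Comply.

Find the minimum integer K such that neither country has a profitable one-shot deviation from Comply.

3

Need Σ_{k=1}^{K} δ^k ≥ (22−9)/(9−3) = 2.1667 at δ = 6/7.
At K = 2 the sum is 1.5918 < 2.1667; at K = 3 it is 2.2216 ≥ 2.1667.
So the minimum punishment length is K = 3.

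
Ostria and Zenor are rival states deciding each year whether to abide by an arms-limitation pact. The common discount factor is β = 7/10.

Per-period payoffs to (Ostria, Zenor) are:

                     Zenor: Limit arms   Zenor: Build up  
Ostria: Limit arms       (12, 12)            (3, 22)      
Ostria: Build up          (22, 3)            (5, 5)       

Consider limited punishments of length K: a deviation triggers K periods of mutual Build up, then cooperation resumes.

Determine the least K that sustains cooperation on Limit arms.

Need Σ_{k=1}^{K} β^k ≥ (22−12)/(12−5) = 1.4286 at β = 7/10.
At K = 2 the sum is 1.1900 < 1.4286; at K = 3 it is 1.5330 ≥ 1.4286.
So the minimum punishment length is K = 3.

3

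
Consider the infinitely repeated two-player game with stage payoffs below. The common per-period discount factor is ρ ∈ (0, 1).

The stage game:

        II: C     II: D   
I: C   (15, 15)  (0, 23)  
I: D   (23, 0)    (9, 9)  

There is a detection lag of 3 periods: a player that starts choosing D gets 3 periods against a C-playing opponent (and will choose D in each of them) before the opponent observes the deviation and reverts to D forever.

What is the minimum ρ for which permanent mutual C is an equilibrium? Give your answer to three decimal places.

A deviator earns 23 for 3 periods, then 9 forever; cooperating earns 15 forever. Multiplying the IC by (1−ρ):
15 ≥ 23(1−ρ^3) + 9ρ^3, so 14·ρ^3 ≥ 8 and ρ^3 ≥ 4/7.
ρ ≥ (4/7)^(1/3) ≈ 0.830.

0.830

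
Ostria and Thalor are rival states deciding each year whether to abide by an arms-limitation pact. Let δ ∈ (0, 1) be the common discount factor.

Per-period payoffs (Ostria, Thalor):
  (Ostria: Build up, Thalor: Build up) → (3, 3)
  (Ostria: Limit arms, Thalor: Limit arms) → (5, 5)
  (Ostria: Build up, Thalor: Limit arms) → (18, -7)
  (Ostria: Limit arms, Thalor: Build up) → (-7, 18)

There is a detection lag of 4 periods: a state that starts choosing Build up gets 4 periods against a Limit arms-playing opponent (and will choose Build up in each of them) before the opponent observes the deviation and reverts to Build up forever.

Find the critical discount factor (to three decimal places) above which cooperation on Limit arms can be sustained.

0.965

The best deviation is to choose Build up for all 4 undetected periods, earning 18 each, then 3 forever once detected.
Deviation value: 18(1−δ^4)/(1−δ) + 3δ^4/(1−δ); cooperation value: 5/(1−δ).
IC: 5 ≥ 18(1−δ^4) + 3δ^4 = 18 − 15δ^4.
So δ^4 ≥ 13/15, giving δ ≥ (13/15)^(1/4) ≈ 0.965.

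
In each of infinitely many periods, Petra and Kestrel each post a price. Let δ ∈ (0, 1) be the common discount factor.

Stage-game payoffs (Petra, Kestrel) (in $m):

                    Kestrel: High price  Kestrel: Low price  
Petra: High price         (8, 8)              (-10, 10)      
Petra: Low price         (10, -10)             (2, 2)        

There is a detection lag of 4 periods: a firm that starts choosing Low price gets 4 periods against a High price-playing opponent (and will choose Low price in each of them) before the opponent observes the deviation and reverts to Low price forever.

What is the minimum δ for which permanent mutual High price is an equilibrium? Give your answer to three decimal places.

0.707

The best deviation is to choose Low price for all 4 undetected periods, earning 10 each, then 2 forever once detected.
Deviation value: 10(1−δ^4)/(1−δ) + 2δ^4/(1−δ); cooperation value: 8/(1−δ).
IC: 8 ≥ 10(1−δ^4) + 2δ^4 = 10 − 8δ^4.
So δ^4 ≥ 2/8 = 1/4, giving δ ≥ (1/4)^(1/4) ≈ 0.707.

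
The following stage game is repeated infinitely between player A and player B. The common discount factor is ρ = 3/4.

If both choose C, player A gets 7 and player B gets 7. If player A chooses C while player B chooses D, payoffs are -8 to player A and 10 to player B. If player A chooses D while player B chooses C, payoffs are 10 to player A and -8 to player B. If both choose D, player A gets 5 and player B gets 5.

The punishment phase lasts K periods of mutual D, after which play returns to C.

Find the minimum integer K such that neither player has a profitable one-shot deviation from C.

Need Σ_{k=1}^{K} ρ^k ≥ (10−7)/(7−5) = 1.5000 at ρ = 3/4.
At K = 2 the sum is 1.3125 < 1.5000; at K = 3 it is 1.7344 ≥ 1.5000.
So the minimum punishment length is K = 3.

3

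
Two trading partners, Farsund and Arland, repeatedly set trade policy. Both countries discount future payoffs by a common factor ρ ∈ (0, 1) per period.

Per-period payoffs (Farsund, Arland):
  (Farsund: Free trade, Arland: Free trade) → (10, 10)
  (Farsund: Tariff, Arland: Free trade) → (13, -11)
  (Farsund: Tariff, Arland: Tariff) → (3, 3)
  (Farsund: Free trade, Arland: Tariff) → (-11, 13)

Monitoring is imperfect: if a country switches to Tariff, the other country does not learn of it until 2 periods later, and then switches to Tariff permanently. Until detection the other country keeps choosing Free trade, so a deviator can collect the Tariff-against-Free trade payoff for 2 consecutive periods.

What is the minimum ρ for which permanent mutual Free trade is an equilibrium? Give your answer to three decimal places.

0.548

The best deviation is to choose Tariff for all 2 undetected periods, earning 13 each, then 3 forever once detected.
Deviation value: 13(1−ρ^2)/(1−ρ) + 3ρ^2/(1−ρ); cooperation value: 10/(1−ρ).
IC: 10 ≥ 13(1−ρ^2) + 3ρ^2 = 13 − 10ρ^2.
So ρ^2 ≥ 3/10, giving ρ ≥ (3/10)^(1/2) ≈ 0.548.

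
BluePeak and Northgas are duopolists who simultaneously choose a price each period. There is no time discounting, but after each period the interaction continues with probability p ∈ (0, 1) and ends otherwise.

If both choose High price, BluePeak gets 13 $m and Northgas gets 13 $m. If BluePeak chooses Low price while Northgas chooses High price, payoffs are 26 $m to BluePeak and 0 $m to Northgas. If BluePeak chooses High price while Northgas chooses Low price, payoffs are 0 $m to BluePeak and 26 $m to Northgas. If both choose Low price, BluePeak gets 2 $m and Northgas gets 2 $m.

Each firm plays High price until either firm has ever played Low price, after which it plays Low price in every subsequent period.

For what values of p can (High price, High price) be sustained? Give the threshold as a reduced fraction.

Expected cooperation value is 13 + p·13 + p²·13 + … = 13/(1−p); deviation gives 26 + p·2/(1−p).
13 ≥ 26(1−p) + 2p ⇒ 24p ≥ 13 ⇒ p ≥ 13/24.

13/24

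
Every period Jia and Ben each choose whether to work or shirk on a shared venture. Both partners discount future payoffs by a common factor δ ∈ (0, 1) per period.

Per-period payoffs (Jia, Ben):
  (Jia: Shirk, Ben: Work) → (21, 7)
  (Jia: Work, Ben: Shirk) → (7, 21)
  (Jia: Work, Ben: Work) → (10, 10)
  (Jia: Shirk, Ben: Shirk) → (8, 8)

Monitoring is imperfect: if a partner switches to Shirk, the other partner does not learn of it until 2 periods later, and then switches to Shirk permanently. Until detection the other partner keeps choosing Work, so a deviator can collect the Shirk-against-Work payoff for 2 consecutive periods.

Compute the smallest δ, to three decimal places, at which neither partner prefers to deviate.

0.920

A deviator earns 21 for 2 periods, then 8 forever; cooperating earns 10 forever. Multiplying the IC by (1−δ):
10 ≥ 21(1−δ^2) + 8δ^2, so 13·δ^2 ≥ 11 and δ^2 ≥ 11/13.
δ ≥ (11/13)^(1/2) ≈ 0.920.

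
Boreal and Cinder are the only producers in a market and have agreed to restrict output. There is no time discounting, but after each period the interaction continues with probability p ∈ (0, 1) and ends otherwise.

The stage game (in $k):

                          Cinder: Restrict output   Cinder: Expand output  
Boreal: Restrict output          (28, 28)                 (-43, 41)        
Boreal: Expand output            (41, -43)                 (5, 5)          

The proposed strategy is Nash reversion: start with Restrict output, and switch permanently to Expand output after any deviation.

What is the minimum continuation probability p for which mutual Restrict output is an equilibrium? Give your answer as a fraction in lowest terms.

With no time discounting, the continuation probability p plays the role of the discount factor.
Grim-trigger IC: 28/(1−p) ≥ 41 + 5p/(1−p) ⇒ p ≥ (41−28)/(41−5) = 13/36.

13/36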